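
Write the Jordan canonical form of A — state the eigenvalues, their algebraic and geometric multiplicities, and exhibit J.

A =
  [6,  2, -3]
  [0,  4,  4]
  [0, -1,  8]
J_3(6)

The characteristic polynomial is
  det(x·I − A) = x^3 - 18*x^2 + 108*x - 216 = (x - 6)^3

Eigenvalues and multiplicities (the geometric multiplicity of λ is n − rank(A − λI), which equals the number of Jordan blocks for λ):
  λ = 6: algebraic multiplicity = 3, geometric multiplicity = 1

Determining the block sizes for each eigenvalue:
  λ = 6: one block (gm = 1), so the single block has size am = 3 → block sizes [3]

Assembling the blocks gives a Jordan form
J =
  [6, 1, 0]
  [0, 6, 1]
  [0, 0, 6]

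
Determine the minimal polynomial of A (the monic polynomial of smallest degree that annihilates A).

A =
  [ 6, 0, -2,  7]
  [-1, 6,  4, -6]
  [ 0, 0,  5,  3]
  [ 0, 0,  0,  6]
x^4 - 23*x^3 + 198*x^2 - 756*x + 1080

The characteristic polynomial is χ_A(x) = (x - 6)^3*(x - 5), so the eigenvalues are known. The minimal polynomial is
  m_A(x) = Π_λ (x − λ)^{k_λ}
where k_λ is the size of the *largest* Jordan block for λ (equivalently, the smallest k with (A − λI)^k v = 0 for every generalised eigenvector v of λ).

  λ = 5: largest Jordan block has size 1, contributing (x − 5)
  λ = 6: largest Jordan block has size 3, contributing (x − 6)^3

So m_A(x) = (x - 6)^3*(x - 5) = x^4 - 23*x^3 + 198*x^2 - 756*x + 1080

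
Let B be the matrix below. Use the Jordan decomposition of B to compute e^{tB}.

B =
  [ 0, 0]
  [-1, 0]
e^{tB} =
  [1, 0]
  [-t, 1]

Strategy: write B = P · J · P⁻¹ where J is a Jordan canonical form, so e^{tB} = P · e^{tJ} · P⁻¹, and e^{tJ} can be computed block-by-block.

B has Jordan form
J =
  [0, 1]
  [0, 0]
(up to reordering of blocks).

Per-block formulas:
  For a 2×2 Jordan block J_2(0): exp(t · J_2(0)) = e^(0t)·(I + t·N), where N is the 2×2 nilpotent shift.

After assembling e^{tJ} and conjugating by P, we get:

e^{tB} =
  [1, 0]
  [-t, 1]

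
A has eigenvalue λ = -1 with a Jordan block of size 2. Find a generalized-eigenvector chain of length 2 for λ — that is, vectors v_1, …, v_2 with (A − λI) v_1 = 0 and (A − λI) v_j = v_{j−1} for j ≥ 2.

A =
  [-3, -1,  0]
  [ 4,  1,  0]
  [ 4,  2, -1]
A Jordan chain for λ = -1 of length 2:
v_1 = (-2, 4, 4)ᵀ
v_2 = (1, 0, 0)ᵀ

Let N = A − (-1)·I. We want v_2 with N^2 v_2 = 0 but N^1 v_2 ≠ 0; then v_{j-1} := N · v_j for j = 2, …, 2.

Pick v_2 = (1, 0, 0)ᵀ.
Then v_1 = N · v_2 = (-2, 4, 4)ᵀ.

Sanity check: (A − (-1)·I) v_1 = (0, 0, 0)ᵀ = 0. ✓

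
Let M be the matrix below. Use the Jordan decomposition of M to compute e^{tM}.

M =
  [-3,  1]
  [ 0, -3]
e^{tM} =
  [exp(-3*t), t*exp(-3*t)]
  [0, exp(-3*t)]

Strategy: write M = P · J · P⁻¹ where J is a Jordan canonical form, so e^{tM} = P · e^{tJ} · P⁻¹, and e^{tJ} can be computed block-by-block.

M has Jordan form
J =
  [-3,  1]
  [ 0, -3]
(up to reordering of blocks).

Per-block formulas:
  For a 2×2 Jordan block J_2(-3): exp(t · J_2(-3)) = e^(-3t)·(I + t·N), where N is the 2×2 nilpotent shift.

After assembling e^{tJ} and conjugating by P, we get:

e^{tM} =
  [exp(-3*t), t*exp(-3*t)]
  [0, exp(-3*t)]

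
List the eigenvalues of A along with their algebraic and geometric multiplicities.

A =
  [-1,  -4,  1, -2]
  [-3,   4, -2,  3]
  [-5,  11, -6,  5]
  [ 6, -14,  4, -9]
λ = -3: alg = 4, geom = 2

Step 1 — factor the characteristic polynomial to read off the algebraic multiplicities:
  χ_A(x) = (x + 3)^4

Step 2 — compute geometric multiplicities via the rank-nullity identity g(λ) = n − rank(A − λI):
  rank(A − (-3)·I) = 2, so dim ker(A − (-3)·I) = n − 2 = 2

Summary:
  λ = -3: algebraic multiplicity = 4, geometric multiplicity = 2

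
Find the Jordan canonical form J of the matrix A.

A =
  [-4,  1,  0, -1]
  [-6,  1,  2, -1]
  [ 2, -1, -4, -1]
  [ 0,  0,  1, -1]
J_3(-2) ⊕ J_1(-2)

The characteristic polynomial is
  det(x·I − A) = x^4 + 8*x^3 + 24*x^2 + 32*x + 16 = (x + 2)^4

Eigenvalues and multiplicities (the geometric multiplicity of λ is n − rank(A − λI), which equals the number of Jordan blocks for λ):
  λ = -2: algebraic multiplicity = 4, geometric multiplicity = 2

Determining the block sizes for each eigenvalue:
  λ = -2: with am = 4 and gm = 2, the partition is not yet determined (e.g. several partitions of 4 into 2 parts exist). Let N = A − (-2)·I. Computing rank(N^1) = 2, rank(N^2) = 1, rank(N^3) = 0; the number of blocks of size ≥ j is rank(N^{j−1}) − rank(N^j), giving [2, 1, 1]. So we have 1 block(s) of size 3, 1 block(s) of size 1 → block sizes [3, 1]

Assembling the blocks gives a Jordan form
J =
  [-2,  1,  0,  0]
  [ 0, -2,  1,  0]
  [ 0,  0, -2,  0]
  [ 0,  0,  0, -2]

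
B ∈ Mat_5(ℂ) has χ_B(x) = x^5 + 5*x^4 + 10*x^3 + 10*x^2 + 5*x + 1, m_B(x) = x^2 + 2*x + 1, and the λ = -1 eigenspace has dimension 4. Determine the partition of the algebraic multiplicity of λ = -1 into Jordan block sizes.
Block sizes for λ = -1: [2, 1, 1, 1]

Step 1 — from the characteristic polynomial, algebraic multiplicity of λ = -1 is 5. From dim ker(B − (-1)·I) = 4, there are exactly 4 Jordan blocks for λ = -1.
Step 2 — from the minimal polynomial, the factor (x + 1)^2 tells us the largest block for λ = -1 has size 2.
Step 3 — with total size 5, 4 blocks, and largest block 2, the block sizes (in nonincreasing order) are [2, 1, 1, 1].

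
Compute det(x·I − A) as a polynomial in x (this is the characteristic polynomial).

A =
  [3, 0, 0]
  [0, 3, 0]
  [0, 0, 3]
x^3 - 9*x^2 + 27*x - 27

Expanding det(x·I − A) (e.g. by cofactor expansion or by noting that A is similar to its Jordan form J, which has the same characteristic polynomial as A) gives
  χ_A(x) = x^3 - 9*x^2 + 27*x - 27
which factors as (x - 3)^3. The eigenvalues (with algebraic multiplicities) are λ = 3 with multiplicity 3.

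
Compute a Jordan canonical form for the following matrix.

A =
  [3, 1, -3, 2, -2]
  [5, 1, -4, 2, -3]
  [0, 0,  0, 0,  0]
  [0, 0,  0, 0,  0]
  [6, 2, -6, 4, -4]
J_3(0) ⊕ J_1(0) ⊕ J_1(0)

The characteristic polynomial is
  det(x·I − A) = x^5

Eigenvalues and multiplicities (the geometric multiplicity of λ is n − rank(A − λI), which equals the number of Jordan blocks for λ):
  λ = 0: algebraic multiplicity = 5, geometric multiplicity = 3

Determining the block sizes for each eigenvalue:
  λ = 0: with am = 5 and gm = 3, the partition is not yet determined (e.g. several partitions of 5 into 3 parts exist). Let N = A − (0)·I. Computing rank(N^1) = 2, rank(N^2) = 1, rank(N^3) = 0; the number of blocks of size ≥ j is rank(N^{j−1}) − rank(N^j), giving [3, 1, 1]. So we have 1 block(s) of size 3, 2 block(s) of size 1 → block sizes [3, 1, 1]

Assembling the blocks gives a Jordan form
J =
  [0, 1, 0, 0, 0]
  [0, 0, 1, 0, 0]
  [0, 0, 0, 0, 0]
  [0, 0, 0, 0, 0]
  [0, 0, 0, 0, 0]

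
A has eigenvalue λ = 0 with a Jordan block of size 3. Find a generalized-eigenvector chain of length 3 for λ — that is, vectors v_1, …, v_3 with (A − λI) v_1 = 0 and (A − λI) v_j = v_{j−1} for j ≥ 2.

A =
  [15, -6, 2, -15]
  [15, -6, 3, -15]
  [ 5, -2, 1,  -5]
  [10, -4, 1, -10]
A Jordan chain for λ = 0 of length 3:
v_1 = (-5, 0, 0, -5)ᵀ
v_2 = (15, 15, 5, 10)ᵀ
v_3 = (1, 0, 0, 0)ᵀ

Let N = A − (0)·I. We want v_3 with N^3 v_3 = 0 but N^2 v_3 ≠ 0; then v_{j-1} := N · v_j for j = 3, …, 2.

Pick v_3 = (1, 0, 0, 0)ᵀ.
Then v_2 = N · v_3 = (15, 15, 5, 10)ᵀ.
Then v_1 = N · v_2 = (-5, 0, 0, -5)ᵀ.

Sanity check: (A − (0)·I) v_1 = (0, 0, 0, 0)ᵀ = 0. ✓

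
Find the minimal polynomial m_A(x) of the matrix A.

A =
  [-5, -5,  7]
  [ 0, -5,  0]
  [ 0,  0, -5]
x^2 + 10*x + 25

The characteristic polynomial is χ_A(x) = (x + 5)^3, so the eigenvalues are known. The minimal polynomial is
  m_A(x) = Π_λ (x − λ)^{k_λ}
where k_λ is the size of the *largest* Jordan block for λ (equivalently, the smallest k with (A − λI)^k v = 0 for every generalised eigenvector v of λ).

  λ = -5: largest Jordan block has size 2, contributing (x + 5)^2

So m_A(x) = (x + 5)^2 = x^2 + 10*x + 25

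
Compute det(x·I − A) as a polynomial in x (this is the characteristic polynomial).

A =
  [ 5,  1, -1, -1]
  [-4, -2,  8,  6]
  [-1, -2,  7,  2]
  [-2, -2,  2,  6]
x^4 - 16*x^3 + 96*x^2 - 256*x + 256

Expanding det(x·I − A) (e.g. by cofactor expansion or by noting that A is similar to its Jordan form J, which has the same characteristic polynomial as A) gives
  χ_A(x) = x^4 - 16*x^3 + 96*x^2 - 256*x + 256
which factors as (x - 4)^4. The eigenvalues (with algebraic multiplicities) are λ = 4 with multiplicity 4.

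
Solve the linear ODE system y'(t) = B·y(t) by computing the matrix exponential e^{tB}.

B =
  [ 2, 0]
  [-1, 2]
e^{tB} =
  [exp(2*t), 0]
  [-t*exp(2*t), exp(2*t)]

Strategy: write B = P · J · P⁻¹ where J is a Jordan canonical form, so e^{tB} = P · e^{tJ} · P⁻¹, and e^{tJ} can be computed block-by-block.

B has Jordan form
J =
  [2, 1]
  [0, 2]
(up to reordering of blocks).

Per-block formulas:
  For a 2×2 Jordan block J_2(2): exp(t · J_2(2)) = e^(2t)·(I + t·N), where N is the 2×2 nilpotent shift.

After assembling e^{tJ} and conjugating by P, we get:

e^{tB} =
  [exp(2*t), 0]
  [-t*exp(2*t), exp(2*t)]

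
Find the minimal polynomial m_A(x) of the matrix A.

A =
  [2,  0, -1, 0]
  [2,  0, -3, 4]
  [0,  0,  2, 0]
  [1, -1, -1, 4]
x^2 - 4*x + 4

The characteristic polynomial is χ_A(x) = (x - 2)^4, so the eigenvalues are known. The minimal polynomial is
  m_A(x) = Π_λ (x − λ)^{k_λ}
where k_λ is the size of the *largest* Jordan block for λ (equivalently, the smallest k with (A − λI)^k v = 0 for every generalised eigenvector v of λ).

  λ = 2: largest Jordan block has size 2, contributing (x − 2)^2

So m_A(x) = (x - 2)^2 = x^2 - 4*x + 4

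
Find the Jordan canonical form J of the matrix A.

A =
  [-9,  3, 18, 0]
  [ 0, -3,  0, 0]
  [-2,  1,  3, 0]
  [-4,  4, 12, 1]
J_2(-3) ⊕ J_1(-3) ⊕ J_1(1)

The characteristic polynomial is
  det(x·I − A) = x^4 + 8*x^3 + 18*x^2 - 27 = (x - 1)*(x + 3)^3

Eigenvalues and multiplicities (the geometric multiplicity of λ is n − rank(A − λI), which equals the number of Jordan blocks for λ):
  λ = -3: algebraic multiplicity = 3, geometric multiplicity = 2
  λ = 1: algebraic multiplicity = 1, geometric multiplicity = 1

Determining the block sizes for each eigenvalue:
  λ = -3: 2 blocks summing to 3 forces exactly one block of size 2 and the rest size 1 → block sizes [2, 1]
  λ = 1: one block (gm = 1), so the single block has size am = 1 → block sizes [1]

Assembling the blocks gives a Jordan form
J =
  [-3,  1,  0, 0]
  [ 0, -3,  0, 0]
  [ 0,  0, -3, 0]
  [ 0,  0,  0, 1]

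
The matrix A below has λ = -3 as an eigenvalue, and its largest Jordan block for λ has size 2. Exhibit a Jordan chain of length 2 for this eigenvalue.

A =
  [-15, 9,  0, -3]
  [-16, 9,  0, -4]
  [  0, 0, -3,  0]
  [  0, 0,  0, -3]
A Jordan chain for λ = -3 of length 2:
v_1 = (-12, -16, 0, 0)ᵀ
v_2 = (1, 0, 0, 0)ᵀ

Let N = A − (-3)·I. We want v_2 with N^2 v_2 = 0 but N^1 v_2 ≠ 0; then v_{j-1} := N · v_j for j = 2, …, 2.

Pick v_2 = (1, 0, 0, 0)ᵀ.
Then v_1 = N · v_2 = (-12, -16, 0, 0)ᵀ.

Sanity check: (A − (-3)·I) v_1 = (0, 0, 0, 0)ᵀ = 0. ✓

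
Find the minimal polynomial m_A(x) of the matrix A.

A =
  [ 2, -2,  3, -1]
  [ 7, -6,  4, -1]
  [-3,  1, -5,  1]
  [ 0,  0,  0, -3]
x^3 + 9*x^2 + 27*x + 27

The characteristic polynomial is χ_A(x) = (x + 3)^4, so the eigenvalues are known. The minimal polynomial is
  m_A(x) = Π_λ (x − λ)^{k_λ}
where k_λ is the size of the *largest* Jordan block for λ (equivalently, the smallest k with (A − λI)^k v = 0 for every generalised eigenvector v of λ).

  λ = -3: largest Jordan block has size 3, contributing (x + 3)^3

So m_A(x) = (x + 3)^3 = x^3 + 9*x^2 + 27*x + 27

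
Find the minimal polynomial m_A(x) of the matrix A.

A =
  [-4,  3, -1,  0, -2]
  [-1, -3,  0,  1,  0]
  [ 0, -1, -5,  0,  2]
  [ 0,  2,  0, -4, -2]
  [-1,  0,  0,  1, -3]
x^4 + 15*x^3 + 84*x^2 + 208*x + 192

The characteristic polynomial is χ_A(x) = (x + 3)*(x + 4)^4, so the eigenvalues are known. The minimal polynomial is
  m_A(x) = Π_λ (x − λ)^{k_λ}
where k_λ is the size of the *largest* Jordan block for λ (equivalently, the smallest k with (A − λI)^k v = 0 for every generalised eigenvector v of λ).

  λ = -4: largest Jordan block has size 3, contributing (x + 4)^3
  λ = -3: largest Jordan block has size 1, contributing (x + 3)

So m_A(x) = (x + 3)*(x + 4)^3 = x^4 + 15*x^3 + 84*x^2 + 208*x + 192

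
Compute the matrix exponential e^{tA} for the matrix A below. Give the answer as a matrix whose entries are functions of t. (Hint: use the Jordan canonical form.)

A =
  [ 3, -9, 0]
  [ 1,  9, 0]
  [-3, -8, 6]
e^{tA} =
  [-3*t*exp(6*t) + exp(6*t), -9*t*exp(6*t), 0]
  [t*exp(6*t), 3*t*exp(6*t) + exp(6*t), 0]
  [t^2*exp(6*t)/2 - 3*t*exp(6*t), 3*t^2*exp(6*t)/2 - 8*t*exp(6*t), exp(6*t)]

Strategy: write A = P · J · P⁻¹ where J is a Jordan canonical form, so e^{tA} = P · e^{tJ} · P⁻¹, and e^{tJ} can be computed block-by-block.

A has Jordan form
J =
  [6, 1, 0]
  [0, 6, 1]
  [0, 0, 6]
(up to reordering of blocks).

Per-block formulas:
  For a 3×3 Jordan block J_3(6): exp(t · J_3(6)) = e^(6t)·(I + t·N + (t^2/2)·N^2), where N is the 3×3 nilpotent shift.

After assembling e^{tJ} and conjugating by P, we get:

e^{tA} =
  [-3*t*exp(6*t) + exp(6*t), -9*t*exp(6*t), 0]
  [t*exp(6*t), 3*t*exp(6*t) + exp(6*t), 0]
  [t^2*exp(6*t)/2 - 3*t*exp(6*t), 3*t^2*exp(6*t)/2 - 8*t*exp(6*t), exp(6*t)]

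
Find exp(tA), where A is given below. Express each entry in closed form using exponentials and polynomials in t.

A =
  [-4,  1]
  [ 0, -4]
e^{tA} =
  [exp(-4*t), t*exp(-4*t)]
  [0, exp(-4*t)]

Strategy: write A = P · J · P⁻¹ where J is a Jordan canonical form, so e^{tA} = P · e^{tJ} · P⁻¹, and e^{tJ} can be computed block-by-block.

A has Jordan form
J =
  [-4,  1]
  [ 0, -4]
(up to reordering of blocks).

Per-block formulas:
  For a 2×2 Jordan block J_2(-4): exp(t · J_2(-4)) = e^(-4t)·(I + t·N), where N is the 2×2 nilpotent shift.

After assembling e^{tJ} and conjugating by P, we get:

e^{tA} =
  [exp(-4*t), t*exp(-4*t)]
  [0, exp(-4*t)]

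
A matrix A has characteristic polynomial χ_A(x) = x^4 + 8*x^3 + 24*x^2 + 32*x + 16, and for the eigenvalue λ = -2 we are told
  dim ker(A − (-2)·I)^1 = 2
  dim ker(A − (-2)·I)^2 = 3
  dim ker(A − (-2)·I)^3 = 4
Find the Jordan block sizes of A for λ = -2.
Block sizes for λ = -2: [3, 1]

From the dimensions of kernels of powers, the number of Jordan blocks of size at least j is d_j − d_{j−1} where d_j = dim ker(N^j) (with d_0 = 0). Computing the differences gives [2, 1, 1].
The number of blocks of size exactly k is (#blocks of size ≥ k) − (#blocks of size ≥ k + 1), so the partition is: 1 block(s) of size 1, 1 block(s) of size 3.
In nonincreasing order the block sizes are [3, 1].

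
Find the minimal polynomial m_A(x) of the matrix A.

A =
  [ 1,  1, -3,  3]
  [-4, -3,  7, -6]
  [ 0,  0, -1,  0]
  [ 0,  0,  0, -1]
x^3 + 3*x^2 + 3*x + 1

The characteristic polynomial is χ_A(x) = (x + 1)^4, so the eigenvalues are known. The minimal polynomial is
  m_A(x) = Π_λ (x − λ)^{k_λ}
where k_λ is the size of the *largest* Jordan block for λ (equivalently, the smallest k with (A − λI)^k v = 0 for every generalised eigenvector v of λ).

  λ = -1: largest Jordan block has size 3, contributing (x + 1)^3

So m_A(x) = (x + 1)^3 = x^3 + 3*x^2 + 3*x + 1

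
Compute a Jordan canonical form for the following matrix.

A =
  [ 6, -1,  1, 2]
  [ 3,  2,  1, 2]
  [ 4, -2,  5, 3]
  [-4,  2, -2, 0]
J_2(3) ⊕ J_1(3) ⊕ J_1(4)

The characteristic polynomial is
  det(x·I − A) = x^4 - 13*x^3 + 63*x^2 - 135*x + 108 = (x - 4)*(x - 3)^3

Eigenvalues and multiplicities (the geometric multiplicity of λ is n − rank(A − λI), which equals the number of Jordan blocks for λ):
  λ = 3: algebraic multiplicity = 3, geometric multiplicity = 2
  λ = 4: algebraic multiplicity = 1, geometric multiplicity = 1

Determining the block sizes for each eigenvalue:
  λ = 3: 2 blocks summing to 3 forces exactly one block of size 2 and the rest size 1 → block sizes [2, 1]
  λ = 4: one block (gm = 1), so the single block has size am = 1 → block sizes [1]

Assembling the blocks gives a Jordan form
J =
  [3, 1, 0, 0]
  [0, 3, 0, 0]
  [0, 0, 3, 0]
  [0, 0, 0, 4]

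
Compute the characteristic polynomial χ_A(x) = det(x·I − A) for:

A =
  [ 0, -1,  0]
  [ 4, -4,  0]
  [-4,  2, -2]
x^3 + 6*x^2 + 12*x + 8

Expanding det(x·I − A) (e.g. by cofactor expansion or by noting that A is similar to its Jordan form J, which has the same characteristic polynomial as A) gives
  χ_A(x) = x^3 + 6*x^2 + 12*x + 8
which factors as (x + 2)^3. The eigenvalues (with algebraic multiplicities) are λ = -2 with multiplicity 3.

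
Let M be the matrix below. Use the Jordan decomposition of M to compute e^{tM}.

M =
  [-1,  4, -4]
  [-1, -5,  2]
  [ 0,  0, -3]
e^{tM} =
  [2*t*exp(-3*t) + exp(-3*t), 4*t*exp(-3*t), -4*t*exp(-3*t)]
  [-t*exp(-3*t), -2*t*exp(-3*t) + exp(-3*t), 2*t*exp(-3*t)]
  [0, 0, exp(-3*t)]

Strategy: write M = P · J · P⁻¹ where J is a Jordan canonical form, so e^{tM} = P · e^{tJ} · P⁻¹, and e^{tJ} can be computed block-by-block.

M has Jordan form
J =
  [-3,  1,  0]
  [ 0, -3,  0]
  [ 0,  0, -3]
(up to reordering of blocks).

Per-block formulas:
  For a 2×2 Jordan block J_2(-3): exp(t · J_2(-3)) = e^(-3t)·(I + t·N), where N is the 2×2 nilpotent shift.
  For a 1×1 block at λ = -3: exp(t · [-3]) = [e^(-3t)].

After assembling e^{tJ} and conjugating by P, we get:

e^{tM} =
  [2*t*exp(-3*t) + exp(-3*t), 4*t*exp(-3*t), -4*t*exp(-3*t)]
  [-t*exp(-3*t), -2*t*exp(-3*t) + exp(-3*t), 2*t*exp(-3*t)]
  [0, 0, exp(-3*t)]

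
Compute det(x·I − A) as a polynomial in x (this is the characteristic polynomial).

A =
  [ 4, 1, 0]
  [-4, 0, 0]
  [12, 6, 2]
x^3 - 6*x^2 + 12*x - 8

Expanding det(x·I − A) (e.g. by cofactor expansion or by noting that A is similar to its Jordan form J, which has the same characteristic polynomial as A) gives
  χ_A(x) = x^3 - 6*x^2 + 12*x - 8
which factors as (x - 2)^3. The eigenvalues (with algebraic multiplicities) are λ = 2 with multiplicity 3.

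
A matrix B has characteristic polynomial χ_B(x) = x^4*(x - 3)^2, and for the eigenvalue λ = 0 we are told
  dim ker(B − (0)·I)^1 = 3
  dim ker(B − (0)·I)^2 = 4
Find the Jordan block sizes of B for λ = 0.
Block sizes for λ = 0: [2, 1, 1]

From the dimensions of kernels of powers, the number of Jordan blocks of size at least j is d_j − d_{j−1} where d_j = dim ker(N^j) (with d_0 = 0). Computing the differences gives [3, 1].
The number of blocks of size exactly k is (#blocks of size ≥ k) − (#blocks of size ≥ k + 1), so the partition is: 2 block(s) of size 1, 1 block(s) of size 2.
In nonincreasing order the block sizes are [2, 1, 1].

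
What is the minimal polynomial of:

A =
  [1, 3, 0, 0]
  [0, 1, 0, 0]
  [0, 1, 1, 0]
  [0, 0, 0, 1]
x^2 - 2*x + 1

The characteristic polynomial is χ_A(x) = (x - 1)^4, so the eigenvalues are known. The minimal polynomial is
  m_A(x) = Π_λ (x − λ)^{k_λ}
where k_λ is the size of the *largest* Jordan block for λ (equivalently, the smallest k with (A − λI)^k v = 0 for every generalised eigenvector v of λ).

  λ = 1: largest Jordan block has size 2, contributing (x − 1)^2

So m_A(x) = (x - 1)^2 = x^2 - 2*x + 1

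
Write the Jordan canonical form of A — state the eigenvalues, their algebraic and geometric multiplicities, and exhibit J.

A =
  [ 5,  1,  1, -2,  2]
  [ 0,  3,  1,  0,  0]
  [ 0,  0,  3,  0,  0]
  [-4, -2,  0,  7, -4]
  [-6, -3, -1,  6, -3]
J_3(3) ⊕ J_1(3) ⊕ J_1(3)

The characteristic polynomial is
  det(x·I − A) = x^5 - 15*x^4 + 90*x^3 - 270*x^2 + 405*x - 243 = (x - 3)^5

Eigenvalues and multiplicities (the geometric multiplicity of λ is n − rank(A − λI), which equals the number of Jordan blocks for λ):
  λ = 3: algebraic multiplicity = 5, geometric multiplicity = 3

Determining the block sizes for each eigenvalue:
  λ = 3: with am = 5 and gm = 3, the partition is not yet determined (e.g. several partitions of 5 into 3 parts exist). Let N = A − (3)·I. Computing rank(N^1) = 2, rank(N^2) = 1, rank(N^3) = 0; the number of blocks of size ≥ j is rank(N^{j−1}) − rank(N^j), giving [3, 1, 1]. So we have 1 block(s) of size 3, 2 block(s) of size 1 → block sizes [3, 1, 1]

Assembling the blocks gives a Jordan form
J =
  [3, 1, 0, 0, 0]
  [0, 3, 1, 0, 0]
  [0, 0, 3, 0, 0]
  [0, 0, 0, 3, 0]
  [0, 0, 0, 0, 3]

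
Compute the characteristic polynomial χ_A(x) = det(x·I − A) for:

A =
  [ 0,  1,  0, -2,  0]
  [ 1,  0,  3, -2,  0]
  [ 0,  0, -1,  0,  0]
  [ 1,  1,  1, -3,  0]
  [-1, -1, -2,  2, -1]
x^5 + 5*x^4 + 10*x^3 + 10*x^2 + 5*x + 1

Expanding det(x·I − A) (e.g. by cofactor expansion or by noting that A is similar to its Jordan form J, which has the same characteristic polynomial as A) gives
  χ_A(x) = x^5 + 5*x^4 + 10*x^3 + 10*x^2 + 5*x + 1
which factors as (x + 1)^5. The eigenvalues (with algebraic multiplicities) are λ = -1 with multiplicity 5.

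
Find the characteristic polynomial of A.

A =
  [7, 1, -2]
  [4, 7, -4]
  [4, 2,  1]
x^3 - 15*x^2 + 75*x - 125

Expanding det(x·I − A) (e.g. by cofactor expansion or by noting that A is similar to its Jordan form J, which has the same characteristic polynomial as A) gives
  χ_A(x) = x^3 - 15*x^2 + 75*x - 125
which factors as (x - 5)^3. The eigenvalues (with algebraic multiplicities) are λ = 5 with multiplicity 3.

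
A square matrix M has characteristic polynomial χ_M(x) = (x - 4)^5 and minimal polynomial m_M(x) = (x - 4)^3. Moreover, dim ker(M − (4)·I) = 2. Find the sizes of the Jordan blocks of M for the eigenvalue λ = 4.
Block sizes for λ = 4: [3, 2]

Step 1 — from the characteristic polynomial, algebraic multiplicity of λ = 4 is 5. From dim ker(M − (4)·I) = 2, there are exactly 2 Jordan blocks for λ = 4.
Step 2 — from the minimal polynomial, the factor (x − 4)^3 tells us the largest block for λ = 4 has size 3.
Step 3 — with total size 5, 2 blocks, and largest block 3, the block sizes (in nonincreasing order) are [3, 2].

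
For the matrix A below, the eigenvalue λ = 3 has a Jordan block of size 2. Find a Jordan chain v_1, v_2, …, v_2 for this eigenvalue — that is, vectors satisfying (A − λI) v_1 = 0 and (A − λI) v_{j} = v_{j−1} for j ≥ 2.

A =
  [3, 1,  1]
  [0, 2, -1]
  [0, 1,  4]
A Jordan chain for λ = 3 of length 2:
v_1 = (1, -1, 1)ᵀ
v_2 = (0, 1, 0)ᵀ

Let N = A − (3)·I. We want v_2 with N^2 v_2 = 0 but N^1 v_2 ≠ 0; then v_{j-1} := N · v_j for j = 2, …, 2.

Pick v_2 = (0, 1, 0)ᵀ.
Then v_1 = N · v_2 = (1, -1, 1)ᵀ.

Sanity check: (A − (3)·I) v_1 = (0, 0, 0)ᵀ = 0. ✓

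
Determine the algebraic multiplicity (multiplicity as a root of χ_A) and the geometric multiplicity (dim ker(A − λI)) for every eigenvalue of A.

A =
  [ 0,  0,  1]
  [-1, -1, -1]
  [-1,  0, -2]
λ = -1: alg = 3, geom = 2

Step 1 — factor the characteristic polynomial to read off the algebraic multiplicities:
  χ_A(x) = (x + 1)^3

Step 2 — compute geometric multiplicities via the rank-nullity identity g(λ) = n − rank(A − λI):
  rank(A − (-1)·I) = 1, so dim ker(A − (-1)·I) = n − 1 = 2

Summary:
  λ = -1: algebraic multiplicity = 3, geometric multiplicity = 2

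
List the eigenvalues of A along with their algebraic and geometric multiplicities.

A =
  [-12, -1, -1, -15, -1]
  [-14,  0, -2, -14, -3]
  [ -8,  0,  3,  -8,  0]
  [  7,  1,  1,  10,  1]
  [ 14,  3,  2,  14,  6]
λ = -5: alg = 1, geom = 1; λ = 3: alg = 4, geom = 2

Step 1 — factor the characteristic polynomial to read off the algebraic multiplicities:
  χ_A(x) = (x - 3)^4*(x + 5)

Step 2 — compute geometric multiplicities via the rank-nullity identity g(λ) = n − rank(A − λI):
  rank(A − (-5)·I) = 4, so dim ker(A − (-5)·I) = n − 4 = 1
  rank(A − (3)·I) = 3, so dim ker(A − (3)·I) = n − 3 = 2

Summary:
  λ = -5: algebraic multiplicity = 1, geometric multiplicity = 1
  λ = 3: algebraic multiplicity = 4, geometric multiplicity = 2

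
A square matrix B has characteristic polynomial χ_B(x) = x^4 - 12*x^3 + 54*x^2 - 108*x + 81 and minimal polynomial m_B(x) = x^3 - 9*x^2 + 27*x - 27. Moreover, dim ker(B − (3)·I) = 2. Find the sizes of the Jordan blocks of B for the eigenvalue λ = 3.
Block sizes for λ = 3: [3, 1]

Step 1 — from the characteristic polynomial, algebraic multiplicity of λ = 3 is 4. From dim ker(B − (3)·I) = 2, there are exactly 2 Jordan blocks for λ = 3.
Step 2 — from the minimal polynomial, the factor (x − 3)^3 tells us the largest block for λ = 3 has size 3.
Step 3 — with total size 4, 2 blocks, and largest block 3, the block sizes (in nonincreasing order) are [3, 1].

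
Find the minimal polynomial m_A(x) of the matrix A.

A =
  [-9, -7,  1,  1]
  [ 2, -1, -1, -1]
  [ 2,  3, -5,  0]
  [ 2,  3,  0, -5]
x^3 + 15*x^2 + 75*x + 125

The characteristic polynomial is χ_A(x) = (x + 5)^4, so the eigenvalues are known. The minimal polynomial is
  m_A(x) = Π_λ (x − λ)^{k_λ}
where k_λ is the size of the *largest* Jordan block for λ (equivalently, the smallest k with (A − λI)^k v = 0 for every generalised eigenvector v of λ).

  λ = -5: largest Jordan block has size 3, contributing (x + 5)^3

So m_A(x) = (x + 5)^3 = x^3 + 15*x^2 + 75*x + 125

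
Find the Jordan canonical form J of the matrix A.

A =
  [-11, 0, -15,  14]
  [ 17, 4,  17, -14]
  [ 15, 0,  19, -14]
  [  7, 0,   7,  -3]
J_1(-3) ⊕ J_2(4) ⊕ J_1(4)

The characteristic polynomial is
  det(x·I − A) = x^4 - 9*x^3 + 12*x^2 + 80*x - 192 = (x - 4)^3*(x + 3)

Eigenvalues and multiplicities (the geometric multiplicity of λ is n − rank(A − λI), which equals the number of Jordan blocks for λ):
  λ = -3: algebraic multiplicity = 1, geometric multiplicity = 1
  λ = 4: algebraic multiplicity = 3, geometric multiplicity = 2

Determining the block sizes for each eigenvalue:
  λ = -3: one block (gm = 1), so the single block has size am = 1 → block sizes [1]
  λ = 4: 2 blocks summing to 3 forces exactly one block of size 2 and the rest size 1 → block sizes [2, 1]

Assembling the blocks gives a Jordan form
J =
  [-3, 0, 0, 0]
  [ 0, 4, 1, 0]
  [ 0, 0, 4, 0]
  [ 0, 0, 0, 4]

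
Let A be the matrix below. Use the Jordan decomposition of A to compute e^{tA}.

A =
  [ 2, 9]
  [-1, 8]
e^{tA} =
  [-3*t*exp(5*t) + exp(5*t), 9*t*exp(5*t)]
  [-t*exp(5*t), 3*t*exp(5*t) + exp(5*t)]

Strategy: write A = P · J · P⁻¹ where J is a Jordan canonical form, so e^{tA} = P · e^{tJ} · P⁻¹, and e^{tJ} can be computed block-by-block.

A has Jordan form
J =
  [5, 1]
  [0, 5]
(up to reordering of blocks).

Per-block formulas:
  For a 2×2 Jordan block J_2(5): exp(t · J_2(5)) = e^(5t)·(I + t·N), where N is the 2×2 nilpotent shift.

After assembling e^{tJ} and conjugating by P, we get:

e^{tA} =
  [-3*t*exp(5*t) + exp(5*t), 9*t*exp(5*t)]
  [-t*exp(5*t), 3*t*exp(5*t) + exp(5*t)]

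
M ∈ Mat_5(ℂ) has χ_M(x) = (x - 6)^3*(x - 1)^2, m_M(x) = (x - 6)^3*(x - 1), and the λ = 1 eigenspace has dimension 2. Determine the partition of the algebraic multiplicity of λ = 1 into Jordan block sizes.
Block sizes for λ = 1: [1, 1]

Step 1 — from the characteristic polynomial, algebraic multiplicity of λ = 1 is 2. From dim ker(M − (1)·I) = 2, there are exactly 2 Jordan blocks for λ = 1.
Step 2 — from the minimal polynomial, the factor (x − 1) tells us the largest block for λ = 1 has size 1.
Step 3 — with total size 2, 2 blocks, and largest block 1, the block sizes (in nonincreasing order) are [1, 1].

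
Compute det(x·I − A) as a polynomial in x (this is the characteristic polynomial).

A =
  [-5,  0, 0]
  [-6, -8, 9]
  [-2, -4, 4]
x^3 + 9*x^2 + 24*x + 20

Expanding det(x·I − A) (e.g. by cofactor expansion or by noting that A is similar to its Jordan form J, which has the same characteristic polynomial as A) gives
  χ_A(x) = x^3 + 9*x^2 + 24*x + 20
which factors as (x + 2)^2*(x + 5). The eigenvalues (with algebraic multiplicities) are λ = -5 with multiplicity 1, λ = -2 with multiplicity 2.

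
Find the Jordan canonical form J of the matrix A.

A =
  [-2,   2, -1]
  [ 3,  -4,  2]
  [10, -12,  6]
J_3(0)

The characteristic polynomial is
  det(x·I − A) = x^3

Eigenvalues and multiplicities (the geometric multiplicity of λ is n − rank(A − λI), which equals the number of Jordan blocks for λ):
  λ = 0: algebraic multiplicity = 3, geometric multiplicity = 1

Determining the block sizes for each eigenvalue:
  λ = 0: one block (gm = 1), so the single block has size am = 3 → block sizes [3]

Assembling the blocks gives a Jordan form
J =
  [0, 1, 0]
  [0, 0, 1]
  [0, 0, 0]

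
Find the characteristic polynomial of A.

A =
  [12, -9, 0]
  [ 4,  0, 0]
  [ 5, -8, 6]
x^3 - 18*x^2 + 108*x - 216

Expanding det(x·I − A) (e.g. by cofactor expansion or by noting that A is similar to its Jordan form J, which has the same characteristic polynomial as A) gives
  χ_A(x) = x^3 - 18*x^2 + 108*x - 216
which factors as (x - 6)^3. The eigenvalues (with algebraic multiplicities) are λ = 6 with multiplicity 3.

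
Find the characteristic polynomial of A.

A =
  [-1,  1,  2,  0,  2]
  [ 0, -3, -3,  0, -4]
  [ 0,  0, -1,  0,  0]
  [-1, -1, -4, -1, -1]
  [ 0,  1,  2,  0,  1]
x^5 + 5*x^4 + 10*x^3 + 10*x^2 + 5*x + 1

Expanding det(x·I − A) (e.g. by cofactor expansion or by noting that A is similar to its Jordan form J, which has the same characteristic polynomial as A) gives
  χ_A(x) = x^5 + 5*x^4 + 10*x^3 + 10*x^2 + 5*x + 1
which factors as (x + 1)^5. The eigenvalues (with algebraic multiplicities) are λ = -1 with multiplicity 5.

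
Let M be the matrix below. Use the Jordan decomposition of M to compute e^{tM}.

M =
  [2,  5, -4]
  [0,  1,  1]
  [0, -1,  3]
e^{tM} =
  [exp(2*t), -t^2*exp(2*t)/2 + 5*t*exp(2*t), t^2*exp(2*t)/2 - 4*t*exp(2*t)]
  [0, -t*exp(2*t) + exp(2*t), t*exp(2*t)]
  [0, -t*exp(2*t), t*exp(2*t) + exp(2*t)]

Strategy: write M = P · J · P⁻¹ where J is a Jordan canonical form, so e^{tM} = P · e^{tJ} · P⁻¹, and e^{tJ} can be computed block-by-block.

M has Jordan form
J =
  [2, 1, 0]
  [0, 2, 1]
  [0, 0, 2]
(up to reordering of blocks).

Per-block formulas:
  For a 3×3 Jordan block J_3(2): exp(t · J_3(2)) = e^(2t)·(I + t·N + (t^2/2)·N^2), where N is the 3×3 nilpotent shift.

After assembling e^{tJ} and conjugating by P, we get:

e^{tM} =
  [exp(2*t), -t^2*exp(2*t)/2 + 5*t*exp(2*t), t^2*exp(2*t)/2 - 4*t*exp(2*t)]
  [0, -t*exp(2*t) + exp(2*t), t*exp(2*t)]
  [0, -t*exp(2*t), t*exp(2*t) + exp(2*t)]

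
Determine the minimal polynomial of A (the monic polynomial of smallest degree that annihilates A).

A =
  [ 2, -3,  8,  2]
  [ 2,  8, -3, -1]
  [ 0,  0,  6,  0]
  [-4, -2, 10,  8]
x^3 - 18*x^2 + 108*x - 216

The characteristic polynomial is χ_A(x) = (x - 6)^4, so the eigenvalues are known. The minimal polynomial is
  m_A(x) = Π_λ (x − λ)^{k_λ}
where k_λ is the size of the *largest* Jordan block for λ (equivalently, the smallest k with (A − λI)^k v = 0 for every generalised eigenvector v of λ).

  λ = 6: largest Jordan block has size 3, contributing (x − 6)^3

So m_A(x) = (x - 6)^3 = x^3 - 18*x^2 + 108*x - 216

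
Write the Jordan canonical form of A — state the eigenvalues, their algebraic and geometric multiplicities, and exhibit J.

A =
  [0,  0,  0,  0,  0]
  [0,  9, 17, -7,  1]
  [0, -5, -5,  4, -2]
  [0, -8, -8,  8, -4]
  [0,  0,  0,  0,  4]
J_1(0) ⊕ J_3(4) ⊕ J_1(4)

The characteristic polynomial is
  det(x·I − A) = x^5 - 16*x^4 + 96*x^3 - 256*x^2 + 256*x = x*(x - 4)^4

Eigenvalues and multiplicities (the geometric multiplicity of λ is n − rank(A − λI), which equals the number of Jordan blocks for λ):
  λ = 0: algebraic multiplicity = 1, geometric multiplicity = 1
  λ = 4: algebraic multiplicity = 4, geometric multiplicity = 2

Determining the block sizes for each eigenvalue:
  λ = 0: one block (gm = 1), so the single block has size am = 1 → block sizes [1]
  λ = 4: with am = 4 and gm = 2, the partition is not yet determined (e.g. several partitions of 4 into 2 parts exist). Let N = A − (4)·I. Computing rank(N^1) = 3, rank(N^2) = 2, rank(N^3) = 1; the number of blocks of size ≥ j is rank(N^{j−1}) − rank(N^j), giving [2, 1, 1]. So we have 1 block(s) of size 3, 1 block(s) of size 1 → block sizes [3, 1]

Assembling the blocks gives a Jordan form
J =
  [0, 0, 0, 0, 0]
  [0, 4, 1, 0, 0]
  [0, 0, 4, 1, 0]
  [0, 0, 0, 4, 0]
  [0, 0, 0, 0, 4]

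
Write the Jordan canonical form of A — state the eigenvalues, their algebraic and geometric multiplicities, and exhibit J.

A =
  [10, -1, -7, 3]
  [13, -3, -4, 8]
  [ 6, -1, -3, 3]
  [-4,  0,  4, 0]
J_3(0) ⊕ J_1(4)

The characteristic polynomial is
  det(x·I − A) = x^4 - 4*x^3 = x^3*(x - 4)

Eigenvalues and multiplicities (the geometric multiplicity of λ is n − rank(A − λI), which equals the number of Jordan blocks for λ):
  λ = 0: algebraic multiplicity = 3, geometric multiplicity = 1
  λ = 4: algebraic multiplicity = 1, geometric multiplicity = 1

Determining the block sizes for each eigenvalue:
  λ = 0: one block (gm = 1), so the single block has size am = 3 → block sizes [3]
  λ = 4: one block (gm = 1), so the single block has size am = 1 → block sizes [1]

Assembling the blocks gives a Jordan form
J =
  [0, 1, 0, 0]
  [0, 0, 1, 0]
  [0, 0, 0, 0]
  [0, 0, 0, 4]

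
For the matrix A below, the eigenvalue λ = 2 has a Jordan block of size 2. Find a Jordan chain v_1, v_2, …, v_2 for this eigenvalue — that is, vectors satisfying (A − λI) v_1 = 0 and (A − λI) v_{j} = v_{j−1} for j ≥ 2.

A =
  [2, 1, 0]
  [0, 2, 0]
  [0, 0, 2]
A Jordan chain for λ = 2 of length 2:
v_1 = (1, 0, 0)ᵀ
v_2 = (0, 1, 0)ᵀ

Let N = A − (2)·I. We want v_2 with N^2 v_2 = 0 but N^1 v_2 ≠ 0; then v_{j-1} := N · v_j for j = 2, …, 2.

Pick v_2 = (0, 1, 0)ᵀ.
Then v_1 = N · v_2 = (1, 0, 0)ᵀ.

Sanity check: (A − (2)·I) v_1 = (0, 0, 0)ᵀ = 0. ✓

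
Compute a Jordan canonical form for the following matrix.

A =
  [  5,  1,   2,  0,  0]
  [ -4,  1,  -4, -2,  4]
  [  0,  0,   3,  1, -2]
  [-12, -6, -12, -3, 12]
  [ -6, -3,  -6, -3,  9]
J_2(3) ⊕ J_2(3) ⊕ J_1(3)

The characteristic polynomial is
  det(x·I − A) = x^5 - 15*x^4 + 90*x^3 - 270*x^2 + 405*x - 243 = (x - 3)^5

Eigenvalues and multiplicities (the geometric multiplicity of λ is n − rank(A − λI), which equals the number of Jordan blocks for λ):
  λ = 3: algebraic multiplicity = 5, geometric multiplicity = 3

Determining the block sizes for each eigenvalue:
  λ = 3: with am = 5 and gm = 3, the partition is not yet determined (e.g. several partitions of 5 into 3 parts exist). Let N = A − (3)·I. Computing rank(N^1) = 2, rank(N^2) = 0; the number of blocks of size ≥ j is rank(N^{j−1}) − rank(N^j), giving [3, 2]. So we have 2 block(s) of size 2, 1 block(s) of size 1 → block sizes [2, 2, 1]

Assembling the blocks gives a Jordan form
J =
  [3, 1, 0, 0, 0]
  [0, 3, 0, 0, 0]
  [0, 0, 3, 1, 0]
  [0, 0, 0, 3, 0]
  [0, 0, 0, 0, 3]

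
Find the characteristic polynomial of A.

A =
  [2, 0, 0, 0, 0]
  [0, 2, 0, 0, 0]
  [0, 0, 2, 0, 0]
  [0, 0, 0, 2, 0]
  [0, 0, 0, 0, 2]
x^5 - 10*x^4 + 40*x^3 - 80*x^2 + 80*x - 32

Expanding det(x·I − A) (e.g. by cofactor expansion or by noting that A is similar to its Jordan form J, which has the same characteristic polynomial as A) gives
  χ_A(x) = x^5 - 10*x^4 + 40*x^3 - 80*x^2 + 80*x - 32
which factors as (x - 2)^5. The eigenvalues (with algebraic multiplicities) are λ = 2 with multiplicity 5.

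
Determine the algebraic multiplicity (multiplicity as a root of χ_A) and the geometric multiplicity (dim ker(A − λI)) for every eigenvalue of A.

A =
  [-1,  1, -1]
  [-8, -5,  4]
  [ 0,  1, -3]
λ = -3: alg = 3, geom = 1

Step 1 — factor the characteristic polynomial to read off the algebraic multiplicities:
  χ_A(x) = (x + 3)^3

Step 2 — compute geometric multiplicities via the rank-nullity identity g(λ) = n − rank(A − λI):
  rank(A − (-3)·I) = 2, so dim ker(A − (-3)·I) = n − 2 = 1

Summary:
  λ = -3: algebraic multiplicity = 3, geometric multiplicity = 1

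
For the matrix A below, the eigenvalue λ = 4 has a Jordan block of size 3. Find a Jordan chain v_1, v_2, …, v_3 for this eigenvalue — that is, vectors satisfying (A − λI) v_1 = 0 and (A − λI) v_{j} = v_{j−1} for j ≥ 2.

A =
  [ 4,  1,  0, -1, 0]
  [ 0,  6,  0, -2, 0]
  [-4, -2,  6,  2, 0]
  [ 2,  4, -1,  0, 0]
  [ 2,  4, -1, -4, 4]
A Jordan chain for λ = 4 of length 3:
v_1 = (-2, -4, -4, -4, -4)ᵀ
v_2 = (0, 0, -4, 2, 2)ᵀ
v_3 = (1, 0, 0, 0, 0)ᵀ

Let N = A − (4)·I. We want v_3 with N^3 v_3 = 0 but N^2 v_3 ≠ 0; then v_{j-1} := N · v_j for j = 3, …, 2.

Pick v_3 = (1, 0, 0, 0, 0)ᵀ.
Then v_2 = N · v_3 = (0, 0, -4, 2, 2)ᵀ.
Then v_1 = N · v_2 = (-2, -4, -4, -4, -4)ᵀ.

Sanity check: (A − (4)·I) v_1 = (0, 0, 0, 0, 0)ᵀ = 0. ✓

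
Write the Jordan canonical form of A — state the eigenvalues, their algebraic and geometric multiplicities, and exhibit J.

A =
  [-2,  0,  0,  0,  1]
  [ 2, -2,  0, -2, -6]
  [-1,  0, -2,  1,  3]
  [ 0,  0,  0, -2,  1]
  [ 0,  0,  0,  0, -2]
J_2(-2) ⊕ J_2(-2) ⊕ J_1(-2)

The characteristic polynomial is
  det(x·I − A) = x^5 + 10*x^4 + 40*x^3 + 80*x^2 + 80*x + 32 = (x + 2)^5

Eigenvalues and multiplicities (the geometric multiplicity of λ is n − rank(A − λI), which equals the number of Jordan blocks for λ):
  λ = -2: algebraic multiplicity = 5, geometric multiplicity = 3

Determining the block sizes for each eigenvalue:
  λ = -2: with am = 5 and gm = 3, the partition is not yet determined (e.g. several partitions of 5 into 3 parts exist). Let N = A − (-2)·I. Computing rank(N^1) = 2, rank(N^2) = 0; the number of blocks of size ≥ j is rank(N^{j−1}) − rank(N^j), giving [3, 2]. So we have 2 block(s) of size 2, 1 block(s) of size 1 → block sizes [2, 2, 1]

Assembling the blocks gives a Jordan form
J =
  [-2,  1,  0,  0,  0]
  [ 0, -2,  0,  0,  0]
  [ 0,  0, -2,  1,  0]
  [ 0,  0,  0, -2,  0]
  [ 0,  0,  0,  0, -2]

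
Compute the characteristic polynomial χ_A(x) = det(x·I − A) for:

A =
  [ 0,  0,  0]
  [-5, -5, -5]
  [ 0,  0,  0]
x^3 + 5*x^2

Expanding det(x·I − A) (e.g. by cofactor expansion or by noting that A is similar to its Jordan form J, which has the same characteristic polynomial as A) gives
  χ_A(x) = x^3 + 5*x^2
which factors as x^2*(x + 5). The eigenvalues (with algebraic multiplicities) are λ = -5 with multiplicity 1, λ = 0 with multiplicity 2.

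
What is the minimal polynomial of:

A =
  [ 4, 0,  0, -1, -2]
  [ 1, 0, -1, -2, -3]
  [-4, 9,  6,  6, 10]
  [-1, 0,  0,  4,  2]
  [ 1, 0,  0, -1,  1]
x^3 - 9*x^2 + 27*x - 27

The characteristic polynomial is χ_A(x) = (x - 3)^5, so the eigenvalues are known. The minimal polynomial is
  m_A(x) = Π_λ (x − λ)^{k_λ}
where k_λ is the size of the *largest* Jordan block for λ (equivalently, the smallest k with (A − λI)^k v = 0 for every generalised eigenvector v of λ).

  λ = 3: largest Jordan block has size 3, contributing (x − 3)^3

So m_A(x) = (x - 3)^3 = x^3 - 9*x^2 + 27*x - 27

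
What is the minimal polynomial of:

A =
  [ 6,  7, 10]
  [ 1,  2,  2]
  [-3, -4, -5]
x^3 - 3*x^2 + 3*x - 1

The characteristic polynomial is χ_A(x) = (x - 1)^3, so the eigenvalues are known. The minimal polynomial is
  m_A(x) = Π_λ (x − λ)^{k_λ}
where k_λ is the size of the *largest* Jordan block for λ (equivalently, the smallest k with (A − λI)^k v = 0 for every generalised eigenvector v of λ).

  λ = 1: largest Jordan block has size 3, contributing (x − 1)^3

So m_A(x) = (x - 1)^3 = x^3 - 3*x^2 + 3*x - 1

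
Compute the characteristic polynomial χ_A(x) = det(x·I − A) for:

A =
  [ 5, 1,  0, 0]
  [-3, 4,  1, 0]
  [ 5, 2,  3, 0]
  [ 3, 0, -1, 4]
x^4 - 16*x^3 + 96*x^2 - 256*x + 256

Expanding det(x·I − A) (e.g. by cofactor expansion or by noting that A is similar to its Jordan form J, which has the same characteristic polynomial as A) gives
  χ_A(x) = x^4 - 16*x^3 + 96*x^2 - 256*x + 256
which factors as (x - 4)^4. The eigenvalues (with algebraic multiplicities) are λ = 4 with multiplicity 4.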